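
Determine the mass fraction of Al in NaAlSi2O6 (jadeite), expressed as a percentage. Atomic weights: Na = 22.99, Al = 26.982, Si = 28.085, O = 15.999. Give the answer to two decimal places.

M(NaAlSi2O6) = 202.136 g/mol.
Al contributes 1 × 26.982 = 26.982 g per mole.
26.982/202.136 = 0.1335 → 13.35%.

13.35 weight percent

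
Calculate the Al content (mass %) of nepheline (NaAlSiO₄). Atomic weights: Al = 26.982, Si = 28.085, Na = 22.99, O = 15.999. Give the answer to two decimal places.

Formula mass = 1*22.99 + 1*26.982 + 1*28.085 + 4*15.999 = 142.053 g/mol, of which 26.982 g is Al.
So Al makes up 26.982/142.053 = 0.1899 of the mass, i.e. 18.99%.

18.99 mass %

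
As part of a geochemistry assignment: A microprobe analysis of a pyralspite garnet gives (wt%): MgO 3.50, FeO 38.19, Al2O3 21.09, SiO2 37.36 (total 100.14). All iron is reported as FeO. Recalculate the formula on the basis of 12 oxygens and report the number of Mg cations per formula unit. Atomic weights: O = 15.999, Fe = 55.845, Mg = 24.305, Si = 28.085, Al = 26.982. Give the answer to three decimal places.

0.420 Mg apfu

MgO: 3.50/40.304 = 0.08684 mol → 0.08684 mol Mg, 0.08684 mol O.
FeO: 38.19/71.844 = 0.53157 mol → 0.53157 mol Fe, 0.53157 mol O.
Al2O3: 21.09/101.961 = 0.20684 mol → 0.41368 mol Al, 0.62052 mol O.
SiO2: 37.36/60.083 = 0.62181 mol → 0.62181 mol Si, 1.24362 mol O.
Total oxygen = 2.48255 mol. Normalization factor = 12/2.48255 = 4.83374.
Mg per 12 O = 0.08684 × 4.83374 = 0.420.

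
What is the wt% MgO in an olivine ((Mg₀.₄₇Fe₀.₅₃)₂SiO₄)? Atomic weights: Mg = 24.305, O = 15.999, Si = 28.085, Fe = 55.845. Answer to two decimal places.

21.76 wt%

Molar mass of (Mg₀.₄₇Fe₀.₅₃)₂SiO₄ = 0.94·24.305 + 1.06·55.845 + 1·28.085 + 4·15.999 = 174.123 g/mol.
Each formula unit contains 0.94 Mg, equivalent to 0.94/1 = 0.9400 mol MgO.
M(MgO) = 1×24.305 + 1×15.999 = 40.304 g/mol.
Mass of MgO per formula unit = 0.9400 × 40.304 = 37.886 g.
MgO wt% = 37.886 / 174.123 × 100 = 21.76%.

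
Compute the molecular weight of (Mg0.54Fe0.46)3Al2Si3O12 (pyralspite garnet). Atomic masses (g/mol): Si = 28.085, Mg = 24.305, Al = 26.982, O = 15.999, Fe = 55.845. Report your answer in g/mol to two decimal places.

Mg: 1.62 × 24.305 = 39.3741
Fe: 1.38 × 55.845 = 77.0661
Al: 2 × 26.982 = 53.9640
Si: 3 × 28.085 = 84.2550
O: 12 × 15.999 = 191.9880
Summing the contributions gives the formula mass.

446.65 g/mol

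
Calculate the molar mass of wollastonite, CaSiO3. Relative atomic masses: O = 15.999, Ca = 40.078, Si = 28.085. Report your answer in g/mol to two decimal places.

116.16 g/mol

The formula mass is the sum 1*40.078 + 1*28.085 + 3*15.999.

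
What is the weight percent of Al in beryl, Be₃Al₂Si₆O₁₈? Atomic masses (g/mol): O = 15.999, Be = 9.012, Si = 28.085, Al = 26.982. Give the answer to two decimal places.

Molar mass of Be₃Al₂Si₆O₁₈: 3×9.012 + 2×26.982 + 6×28.085 + 18×15.999 = 537.492 g/mol.
Mass of Al per formula unit: 2 × 26.982 = 53.964 g.
Weight fraction Al = 53.964 / 537.492 = 0.1004.

10.04 mass %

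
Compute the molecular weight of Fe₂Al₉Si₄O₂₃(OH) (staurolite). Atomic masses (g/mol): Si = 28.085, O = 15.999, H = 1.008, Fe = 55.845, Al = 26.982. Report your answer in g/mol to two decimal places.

851.85 g/mol

The formula mass is the sum 2*55.845 + 9*26.982 + 4*28.085 + 24*15.999 + 1*1.008.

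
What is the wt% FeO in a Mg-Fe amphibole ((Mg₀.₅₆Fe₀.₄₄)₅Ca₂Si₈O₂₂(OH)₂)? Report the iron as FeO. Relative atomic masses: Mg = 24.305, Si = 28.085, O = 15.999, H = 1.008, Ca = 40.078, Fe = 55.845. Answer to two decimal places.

M((Mg₀.₅₆Fe₀.₄₄)₅Ca₂Si₈O₂₂(OH)₂) = 881.741 g/mol; M(FeO) = 71.844 g/mol.
Moles FeO per formula unit = 2.20 Fe ÷ 1 = 2.2000.
FeO fraction = (2.2000 × 71.844) / 881.741 = 158.057/881.741 = 0.1793.

17.93 wt%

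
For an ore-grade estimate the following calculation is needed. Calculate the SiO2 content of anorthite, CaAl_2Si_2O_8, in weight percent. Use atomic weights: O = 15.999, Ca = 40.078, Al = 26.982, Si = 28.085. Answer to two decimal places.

43.19 wt%

Formula mass = 278.204 g/mol.
2 Si → 2.0000 mol SiO2 per formula unit; M(SiO2) = 60.083, so SiO2 mass = 120.166 g.
120.166/278.204 × 100 = 43.19 wt%.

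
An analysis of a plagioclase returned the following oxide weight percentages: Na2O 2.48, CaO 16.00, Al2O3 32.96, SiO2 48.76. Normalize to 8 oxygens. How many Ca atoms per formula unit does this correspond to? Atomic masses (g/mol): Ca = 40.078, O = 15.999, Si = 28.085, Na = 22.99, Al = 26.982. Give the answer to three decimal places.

0.782 Ca apfu

Na2O: 2.48/61.979 = 0.04001 mol → 0.08002 mol Na, 0.04001 mol O.
CaO: 16.00/56.077 = 0.28532 mol → 0.28532 mol Ca, 0.28532 mol O.
Al2O3: 32.96/101.961 = 0.32326 mol → 0.64652 mol Al, 0.96978 mol O.
SiO2: 48.76/60.083 = 0.81154 mol → 0.81154 mol Si, 1.62308 mol O.
Total oxygen = 2.91819 mol. Normalization factor = 8/2.91819 = 2.74143.
Ca per 8 O = 0.28532 × 2.74143 = 0.782.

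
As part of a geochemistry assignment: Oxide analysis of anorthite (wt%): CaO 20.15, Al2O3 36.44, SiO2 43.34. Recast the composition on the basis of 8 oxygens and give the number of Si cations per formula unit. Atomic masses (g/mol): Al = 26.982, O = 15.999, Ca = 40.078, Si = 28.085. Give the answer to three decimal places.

2.008 Si apfu

20.15 wt% CaO ÷ 56.077 g/mol = 0.35933 mol, giving 0.35933 Ca and 0.35933 O.
36.44 wt% Al2O3 ÷ 101.961 g/mol = 0.35739 mol, giving 0.71478 Al and 1.07217 O.
43.34 wt% SiO2 ÷ 60.083 g/mol = 0.72134 mol, giving 0.72134 Si and 1.44268 O.
Oxygen sums to 2.87418; scaling by 8/2.87418 = 2.78340 puts the formula on 8 O.
Si: 0.72134 × 2.78340 = 2.008 atoms per formula unit.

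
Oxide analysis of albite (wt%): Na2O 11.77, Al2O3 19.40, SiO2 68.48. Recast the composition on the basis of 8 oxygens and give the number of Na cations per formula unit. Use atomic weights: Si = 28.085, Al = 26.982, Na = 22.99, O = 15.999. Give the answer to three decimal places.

Na2O: 11.77/61.979 = 0.18990 mol → 0.37980 mol Na, 0.18990 mol O.
Al2O3: 19.40/101.961 = 0.19027 mol → 0.38054 mol Al, 0.57081 mol O.
SiO2: 68.48/60.083 = 1.13976 mol → 1.13976 mol Si, 2.27952 mol O.
Total oxygen = 3.04023 mol. Normalization factor = 8/3.04023 = 2.63138.
Na per 8 O = 0.37980 × 2.63138 = 0.999.

0.999 Na apfu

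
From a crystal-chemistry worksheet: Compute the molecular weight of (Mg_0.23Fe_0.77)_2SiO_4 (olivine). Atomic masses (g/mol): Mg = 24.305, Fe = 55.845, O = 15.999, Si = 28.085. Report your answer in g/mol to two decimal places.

189.26 g/mol

Mg: 0.46 × 24.305 = 11.1803
Fe: 1.54 × 55.845 = 86.0013
Si: 1 × 28.085 = 28.0850
O: 4 × 15.999 = 63.9960
Summing the contributions gives the formula mass.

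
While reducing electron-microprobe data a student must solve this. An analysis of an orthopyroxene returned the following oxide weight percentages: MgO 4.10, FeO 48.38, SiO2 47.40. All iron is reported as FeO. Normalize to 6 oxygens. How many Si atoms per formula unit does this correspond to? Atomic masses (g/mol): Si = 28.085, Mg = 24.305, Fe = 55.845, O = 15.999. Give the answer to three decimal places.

2.012 Si apfu

MgO (M=40.304): mol = 0.10173; Mg = 0.10173, O = 0.10173.
FeO (M=71.844): mol = 0.67340; Fe = 0.67340, O = 0.67340.
SiO2 (M=60.083): mol = 0.78891; Si = 0.78891, O = 1.57782.
ΣO = 2.35295; factor = 6/ΣO = 2.54999.
Si apfu = 0.78891 × 2.54999 = 2.012.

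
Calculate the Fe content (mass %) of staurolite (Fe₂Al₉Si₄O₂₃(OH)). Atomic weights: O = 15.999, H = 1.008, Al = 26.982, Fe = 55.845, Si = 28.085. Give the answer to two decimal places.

13.11 mass %

M(Fe₂Al₉Si₄O₂₃(OH)) = 851.852 g/mol.
Fe contributes 2 × 55.845 = 111.690 g per mole.
111.690/851.852 = 0.1311 → 13.11%.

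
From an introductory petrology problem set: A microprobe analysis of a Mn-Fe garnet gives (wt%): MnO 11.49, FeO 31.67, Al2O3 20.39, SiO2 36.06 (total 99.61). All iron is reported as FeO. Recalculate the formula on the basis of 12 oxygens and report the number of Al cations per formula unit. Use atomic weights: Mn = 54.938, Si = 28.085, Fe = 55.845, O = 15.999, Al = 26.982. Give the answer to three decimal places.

MnO: 11.49/70.937 = 0.16197 mol → 0.16197 mol Mn, 0.16197 mol O.
FeO: 31.67/71.844 = 0.44082 mol → 0.44082 mol Fe, 0.44082 mol O.
Al2O3: 20.39/101.961 = 0.19998 mol → 0.39996 mol Al, 0.59994 mol O.
SiO2: 36.06/60.083 = 0.60017 mol → 0.60017 mol Si, 1.20034 mol O.
Total oxygen = 2.40307 mol. Normalization factor = 12/2.40307 = 4.99361.
Al per 12 O = 0.39996 × 4.99361 = 1.997.

1.997 Al apfu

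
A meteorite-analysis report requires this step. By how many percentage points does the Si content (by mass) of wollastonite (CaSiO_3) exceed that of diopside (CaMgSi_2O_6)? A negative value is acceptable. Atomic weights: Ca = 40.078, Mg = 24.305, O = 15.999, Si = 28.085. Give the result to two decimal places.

Si in CaSiO_3: molar mass 116.160 g/mol; 1×28.085 = 28.085 g → 24.18 wt%.
Si in CaMgSi_2O_6: molar mass 216.547 g/mol; 2×28.085 = 56.170 g → 25.94 wt%.
Difference = 24.18 − 25.94 = -1.76 percentage points.

-1.76 percentage points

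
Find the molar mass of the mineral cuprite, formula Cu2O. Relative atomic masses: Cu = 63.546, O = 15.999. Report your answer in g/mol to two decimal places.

143.09 g/mol

M = 2(63.546) + 1(15.999)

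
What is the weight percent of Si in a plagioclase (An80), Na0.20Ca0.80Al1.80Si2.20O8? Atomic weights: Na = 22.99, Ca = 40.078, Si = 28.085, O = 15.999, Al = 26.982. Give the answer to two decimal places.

Formula mass = 0.20*22.99 + 0.80*40.078 + 1.80*26.982 + 2.20*28.085 + 8*15.999 = 275.007 g/mol, of which 61.787 g is Si.
So Si makes up 61.787/275.007 = 0.2247 of the mass, i.e. 22.47%.

22.47 mass %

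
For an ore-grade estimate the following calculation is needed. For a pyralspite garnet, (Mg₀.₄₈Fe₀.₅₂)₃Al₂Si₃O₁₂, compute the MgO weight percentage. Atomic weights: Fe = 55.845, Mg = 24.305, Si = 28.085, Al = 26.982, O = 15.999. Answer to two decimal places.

Molar mass of (Mg₀.₄₈Fe₀.₅₂)₃Al₂Si₃O₁₂ = 1.44×24.305 + 1.56×55.845 + 2×26.982 + 3×28.085 + 12×15.999 = 452.324 g/mol.
Each formula unit contains 1.44 Mg, equivalent to 1.44/1 = 1.4400 mol MgO.
M(MgO) = 1×24.305 + 1×15.999 = 40.304 g/mol.
Mass of MgO per formula unit = 1.4400 × 40.304 = 58.038 g.
MgO wt% = 58.038 / 452.324 × 100 = 12.83%.

12.83 wt%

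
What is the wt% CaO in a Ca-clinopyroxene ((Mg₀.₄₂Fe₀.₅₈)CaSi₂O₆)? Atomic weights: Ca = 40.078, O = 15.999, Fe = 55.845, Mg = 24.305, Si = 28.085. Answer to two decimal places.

23.88 wt%

Formula mass = 234.840 g/mol.
1 Ca → 1.0000 mol CaO per formula unit; M(CaO) = 56.077, so CaO mass = 56.077 g.
56.077/234.840 × 100 = 23.88 wt%.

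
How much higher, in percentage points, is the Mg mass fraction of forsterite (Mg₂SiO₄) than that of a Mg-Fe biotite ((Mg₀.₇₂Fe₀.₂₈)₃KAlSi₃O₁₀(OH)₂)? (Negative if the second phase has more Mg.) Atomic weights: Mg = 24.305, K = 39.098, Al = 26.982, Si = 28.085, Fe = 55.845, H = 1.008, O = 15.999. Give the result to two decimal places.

22.72 percentage points

M(Mg₂SiO₄) = 140.691 g/mol, so wt% Mg = 48.610/140.691 × 100 = 34.55%.
M((Mg₀.₇₂Fe₀.₂₈)₃KAlSi₃O₁₀(OH)₂) = 443.748 g/mol, so wt% Mg = 52.499/443.748 × 100 = 11.83%.
34.55 − 11.83 = 22.72 pp.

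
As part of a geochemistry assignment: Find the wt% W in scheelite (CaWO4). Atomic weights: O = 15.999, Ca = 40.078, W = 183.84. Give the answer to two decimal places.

M(CaWO4) = 287.914 g/mol.
W contributes 1 × 183.84 = 183.840 g per mole.
183.840/287.914 = 0.6385 → 63.85%.

63.85 weight percent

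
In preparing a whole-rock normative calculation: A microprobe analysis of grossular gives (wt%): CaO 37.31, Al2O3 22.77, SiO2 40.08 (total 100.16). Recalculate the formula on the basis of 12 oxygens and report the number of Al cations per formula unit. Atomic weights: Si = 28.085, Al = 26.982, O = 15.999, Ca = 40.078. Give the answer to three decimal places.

CaO: 37.31/56.077 = 0.66534 mol → 0.66534 mol Ca, 0.66534 mol O.
Al2O3: 22.77/101.961 = 0.22332 mol → 0.44664 mol Al, 0.66996 mol O.
SiO2: 40.08/60.083 = 0.66708 mol → 0.66708 mol Si, 1.33416 mol O.
Total oxygen = 2.66946 mol. Normalization factor = 12/2.66946 = 4.49529.
Al per 12 O = 0.44664 × 4.49529 = 2.008.

2.008 Al apfu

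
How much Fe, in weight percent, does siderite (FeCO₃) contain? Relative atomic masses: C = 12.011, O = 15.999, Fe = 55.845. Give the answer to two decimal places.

M(FeCO₃) = 115.853 g/mol.
Fe contributes 1 × 55.845 = 55.845 g per mole.
55.845/115.853 = 0.4820 → 48.20%.

48.20 weight percent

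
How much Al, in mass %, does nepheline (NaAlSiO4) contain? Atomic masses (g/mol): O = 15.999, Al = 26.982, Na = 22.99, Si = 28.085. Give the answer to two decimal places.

18.99 mass %

M(NaAlSiO4) = 142.053 g/mol.
Al contributes 1 × 26.982 = 26.982 g per mole.
26.982/142.053 = 0.1899 → 18.99%.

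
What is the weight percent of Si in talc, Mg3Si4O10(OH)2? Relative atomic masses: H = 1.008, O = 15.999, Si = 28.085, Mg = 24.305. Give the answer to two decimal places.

Formula mass = 3·24.305 + 4·28.085 + 12·15.999 + 2·1.008 = 379.259 g/mol, of which 112.340 g is Si.
So Si makes up 112.340/379.259 = 0.2962 of the mass, i.e. 29.62%.

29.62 wt%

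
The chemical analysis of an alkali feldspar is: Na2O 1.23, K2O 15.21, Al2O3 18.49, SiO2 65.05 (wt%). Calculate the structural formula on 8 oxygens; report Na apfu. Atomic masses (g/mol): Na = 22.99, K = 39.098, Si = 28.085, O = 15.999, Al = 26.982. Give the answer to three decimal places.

1.23 wt% Na2O ÷ 61.979 g/mol = 0.01985 mol, giving 0.03970 Na and 0.01985 O.
15.21 wt% K2O ÷ 94.195 g/mol = 0.16147 mol, giving 0.32294 K and 0.16147 O.
18.49 wt% Al2O3 ÷ 101.961 g/mol = 0.18134 mol, giving 0.36268 Al and 0.54402 O.
65.05 wt% SiO2 ÷ 60.083 g/mol = 1.08267 mol, giving 1.08267 Si and 2.16534 O.
Oxygen sums to 2.89068; scaling by 8/2.89068 = 2.76751 puts the formula on 8 O.
Na: 0.03970 × 2.76751 = 0.110 atoms per formula unit.

0.110 Na apfu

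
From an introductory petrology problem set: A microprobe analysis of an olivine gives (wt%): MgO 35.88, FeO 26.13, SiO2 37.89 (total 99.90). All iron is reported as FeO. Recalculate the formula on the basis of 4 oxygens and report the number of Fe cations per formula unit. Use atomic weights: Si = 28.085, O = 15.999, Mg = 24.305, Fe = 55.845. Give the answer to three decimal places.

35.88 wt% MgO ÷ 40.304 g/mol = 0.89023 mol, giving 0.89023 Mg and 0.89023 O.
26.13 wt% FeO ÷ 71.844 g/mol = 0.36370 mol, giving 0.36370 Fe and 0.36370 O.
37.89 wt% SiO2 ÷ 60.083 g/mol = 0.63063 mol, giving 0.63063 Si and 1.26126 O.
Oxygen sums to 2.51519; scaling by 4/2.51519 = 1.59034 puts the formula on 4 O.
Fe: 0.36370 × 1.59034 = 0.578 atoms per formula unit.

0.578 Fe apfu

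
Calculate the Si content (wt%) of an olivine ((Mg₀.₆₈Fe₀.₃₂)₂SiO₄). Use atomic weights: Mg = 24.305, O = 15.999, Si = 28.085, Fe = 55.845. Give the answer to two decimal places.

Formula mass = 1.36×24.305 + 0.64×55.845 + 1×28.085 + 4×15.999 = 160.877 g/mol, of which 28.085 g is Si.
So Si makes up 28.085/160.877 = 0.1746 of the mass, i.e. 17.46%.

17.46 wt%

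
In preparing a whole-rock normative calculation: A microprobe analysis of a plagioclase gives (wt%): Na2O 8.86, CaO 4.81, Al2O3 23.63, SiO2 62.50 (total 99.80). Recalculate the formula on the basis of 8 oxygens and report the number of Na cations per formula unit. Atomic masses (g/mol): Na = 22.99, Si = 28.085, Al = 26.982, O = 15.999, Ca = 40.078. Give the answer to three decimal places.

0.761 Na apfu

Na2O: 8.86/61.979 = 0.14295 mol → 0.28590 mol Na, 0.14295 mol O.
CaO: 4.81/56.077 = 0.08577 mol → 0.08577 mol Ca, 0.08577 mol O.
Al2O3: 23.63/101.961 = 0.23176 mol → 0.46352 mol Al, 0.69528 mol O.
SiO2: 62.50/60.083 = 1.04023 mol → 1.04023 mol Si, 2.08046 mol O.
Total oxygen = 3.00446 mol. Normalization factor = 8/3.00446 = 2.66271.
Na per 8 O = 0.28590 × 2.66271 = 0.761.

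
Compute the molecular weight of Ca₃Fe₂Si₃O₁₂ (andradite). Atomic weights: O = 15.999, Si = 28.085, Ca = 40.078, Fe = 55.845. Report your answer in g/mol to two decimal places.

508.17 g/mol

The formula mass is the sum 3·40.078 + 2·55.845 + 3·28.085 + 12·15.999.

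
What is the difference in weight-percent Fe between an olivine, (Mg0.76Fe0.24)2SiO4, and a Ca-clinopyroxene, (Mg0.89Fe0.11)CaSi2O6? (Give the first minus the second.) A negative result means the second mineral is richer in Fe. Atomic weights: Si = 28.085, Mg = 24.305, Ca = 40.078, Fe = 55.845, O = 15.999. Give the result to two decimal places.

14.41 percentage points

Fe in (Mg0.76Fe0.24)2SiO4: molar mass 155.830 g/mol; 0.48×55.845 = 26.806 g → 17.20 wt%.
Fe in (Mg0.89Fe0.11)CaSi2O6: molar mass 220.016 g/mol; 0.11×55.845 = 6.143 g → 2.79 wt%.
Difference = 17.20 − 2.79 = 14.41 percentage points.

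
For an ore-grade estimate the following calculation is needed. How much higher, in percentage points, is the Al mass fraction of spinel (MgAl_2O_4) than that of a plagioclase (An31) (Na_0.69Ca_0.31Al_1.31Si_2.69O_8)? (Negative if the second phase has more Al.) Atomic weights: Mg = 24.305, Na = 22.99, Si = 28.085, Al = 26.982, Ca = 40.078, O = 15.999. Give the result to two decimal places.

M(MgAl_2O_4) = 142.265 g/mol, so wt% Al = 53.964/142.265 × 100 = 37.93%.
M(Na_0.69Ca_0.31Al_1.31Si_2.69O_8) = 267.174 g/mol, so wt% Al = 35.346/267.174 × 100 = 13.23%.
37.93 − 13.23 = 24.70 pp.

24.70 percentage points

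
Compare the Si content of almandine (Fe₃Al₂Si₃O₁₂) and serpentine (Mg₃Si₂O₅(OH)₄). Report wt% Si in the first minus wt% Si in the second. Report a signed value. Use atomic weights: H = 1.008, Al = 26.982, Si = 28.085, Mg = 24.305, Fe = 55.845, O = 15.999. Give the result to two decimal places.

Si in Fe₃Al₂Si₃O₁₂: molar mass 497.742 g/mol; 3×28.085 = 84.255 g → 16.93 wt%.
Si in Mg₃Si₂O₅(OH)₄: molar mass 277.108 g/mol; 2×28.085 = 56.170 g → 20.27 wt%.
Difference = 16.93 − 20.27 = -3.34 percentage points.

-3.34 percentage points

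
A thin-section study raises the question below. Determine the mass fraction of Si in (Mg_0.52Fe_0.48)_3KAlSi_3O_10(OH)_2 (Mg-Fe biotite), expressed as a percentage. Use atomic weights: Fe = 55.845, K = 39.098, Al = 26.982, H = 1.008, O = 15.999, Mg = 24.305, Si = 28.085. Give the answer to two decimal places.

Formula mass = 1.56×24.305 + 1.44×55.845 + 1×39.098 + 1×26.982 + 3×28.085 + 12×15.999 + 2×1.008 = 462.672 g/mol, of which 84.255 g is Si.
So Si makes up 84.255/462.672 = 0.1821 of the mass, i.e. 18.21%.

18.21 mass %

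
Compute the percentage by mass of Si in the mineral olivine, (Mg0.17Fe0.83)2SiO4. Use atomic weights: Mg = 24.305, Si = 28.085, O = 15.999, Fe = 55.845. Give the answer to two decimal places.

Formula mass = 0.34*24.305 + 1.66*55.845 + 1*28.085 + 4*15.999 = 193.047 g/mol, of which 28.085 g is Si.
So Si makes up 28.085/193.047 = 0.1455 of the mass, i.e. 14.55%.

14.55 wt%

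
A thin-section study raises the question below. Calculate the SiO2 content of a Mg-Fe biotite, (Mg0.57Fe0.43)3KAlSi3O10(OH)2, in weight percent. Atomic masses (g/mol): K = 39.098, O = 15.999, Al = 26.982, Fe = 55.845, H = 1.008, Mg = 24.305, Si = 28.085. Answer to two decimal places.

Molar mass of (Mg0.57Fe0.43)3KAlSi3O10(OH)2 = 1.71·24.305 + 1.29·55.845 + 1·39.098 + 1·26.982 + 3·28.085 + 12·15.999 + 2·1.008 = 457.941 g/mol.
Each formula unit contains 3 Si, equivalent to 3/1 = 3.0000 mol SiO2.
M(SiO2) = 1×28.085 + 2×15.999 = 60.083 g/mol.
Mass of SiO2 per formula unit = 3.0000 × 60.083 = 180.249 g.
SiO2 wt% = 180.249 / 457.941 × 100 = 39.36%.

39.36 wt%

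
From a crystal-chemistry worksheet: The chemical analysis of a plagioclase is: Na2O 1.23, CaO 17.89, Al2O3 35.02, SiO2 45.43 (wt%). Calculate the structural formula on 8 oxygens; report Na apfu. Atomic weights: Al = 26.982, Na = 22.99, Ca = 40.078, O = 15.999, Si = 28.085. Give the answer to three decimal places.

0.110 Na apfu

Na2O: 1.23/61.979 = 0.01985 mol → 0.03970 mol Na, 0.01985 mol O.
CaO: 17.89/56.077 = 0.31903 mol → 0.31903 mol Ca, 0.31903 mol O.
Al2O3: 35.02/101.961 = 0.34346 mol → 0.68692 mol Al, 1.03038 mol O.
SiO2: 45.43/60.083 = 0.75612 mol → 0.75612 mol Si, 1.51224 mol O.
Total oxygen = 2.88150 mol. Normalization factor = 8/2.88150 = 2.77633.
Na per 8 O = 0.03970 × 2.77633 = 0.110.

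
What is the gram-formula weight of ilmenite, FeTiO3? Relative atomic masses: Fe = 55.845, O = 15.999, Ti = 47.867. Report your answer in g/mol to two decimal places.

151.71 g/mol

The formula mass is the sum 1(55.845) + 1(47.867) + 3(15.999).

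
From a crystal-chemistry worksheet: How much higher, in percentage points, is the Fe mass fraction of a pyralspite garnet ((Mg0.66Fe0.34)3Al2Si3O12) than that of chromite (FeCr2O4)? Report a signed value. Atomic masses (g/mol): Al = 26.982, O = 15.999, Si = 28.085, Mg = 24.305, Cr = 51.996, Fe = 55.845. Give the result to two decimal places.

First mineral: 56.962 g Fe in 435.293 g formula = 13.09 wt% Fe.
Second mineral: 55.845 g Fe in 223.833 g formula = 24.95 wt% Fe.
13.09% − 24.95% gives a difference of -11.86 percentage points.

-11.86 percentage points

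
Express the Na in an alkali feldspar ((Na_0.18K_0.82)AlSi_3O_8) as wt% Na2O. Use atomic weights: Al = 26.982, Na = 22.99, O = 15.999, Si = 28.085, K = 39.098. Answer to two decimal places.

2.03 wt%

M((Na_0.18K_0.82)AlSi_3O_8) = 275.428 g/mol; M(Na2O) = 61.979 g/mol.
Moles Na2O per formula unit = 0.18 Na ÷ 2 = 0.0900.
Na2O fraction = (0.0900 × 61.979) / 275.428 = 5.578/275.428 = 0.0203.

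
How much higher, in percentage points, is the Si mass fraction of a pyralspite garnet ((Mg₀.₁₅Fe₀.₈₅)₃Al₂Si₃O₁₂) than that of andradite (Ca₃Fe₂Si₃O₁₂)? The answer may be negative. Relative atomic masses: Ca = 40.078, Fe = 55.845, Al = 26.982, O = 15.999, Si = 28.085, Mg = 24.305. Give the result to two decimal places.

M((Mg₀.₁₅Fe₀.₈₅)₃Al₂Si₃O₁₂) = 483.549 g/mol, so wt% Si = 84.255/483.549 × 100 = 17.42%.
M(Ca₃Fe₂Si₃O₁₂) = 508.167 g/mol, so wt% Si = 84.255/508.167 × 100 = 16.58%.
17.42 − 16.58 = 0.84 pp.

0.84 percentage points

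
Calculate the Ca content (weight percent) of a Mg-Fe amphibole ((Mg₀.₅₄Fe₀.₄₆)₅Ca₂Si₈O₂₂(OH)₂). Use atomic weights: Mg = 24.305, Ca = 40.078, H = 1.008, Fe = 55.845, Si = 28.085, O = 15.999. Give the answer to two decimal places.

9.06 weight percent

Molar mass of (Mg₀.₅₄Fe₀.₄₆)₅Ca₂Si₈O₂₂(OH)₂: 2.70·24.305 + 2.30·55.845 + 2·40.078 + 8·28.085 + 24·15.999 + 2·1.008 = 884.895 g/mol.
Mass of Ca per formula unit: 2 × 40.078 = 80.156 g.
Weight fraction Ca = 80.156 / 884.895 = 0.0906.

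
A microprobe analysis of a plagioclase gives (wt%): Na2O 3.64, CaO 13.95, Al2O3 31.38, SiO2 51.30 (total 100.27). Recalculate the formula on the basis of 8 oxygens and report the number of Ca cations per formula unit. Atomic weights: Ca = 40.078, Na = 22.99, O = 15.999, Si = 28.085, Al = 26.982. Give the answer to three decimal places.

3.64 wt% Na2O ÷ 61.979 g/mol = 0.05873 mol, giving 0.11746 Na and 0.05873 O.
13.95 wt% CaO ÷ 56.077 g/mol = 0.24877 mol, giving 0.24877 Ca and 0.24877 O.
31.38 wt% Al2O3 ÷ 101.961 g/mol = 0.30776 mol, giving 0.61552 Al and 0.92328 O.
51.30 wt% SiO2 ÷ 60.083 g/mol = 0.85382 mol, giving 0.85382 Si and 1.70764 O.
Oxygen sums to 2.93842; scaling by 8/2.93842 = 2.72255 puts the formula on 8 O.
Ca: 0.24877 × 2.72255 = 0.677 atoms per formula unit.

0.677 Ca apfu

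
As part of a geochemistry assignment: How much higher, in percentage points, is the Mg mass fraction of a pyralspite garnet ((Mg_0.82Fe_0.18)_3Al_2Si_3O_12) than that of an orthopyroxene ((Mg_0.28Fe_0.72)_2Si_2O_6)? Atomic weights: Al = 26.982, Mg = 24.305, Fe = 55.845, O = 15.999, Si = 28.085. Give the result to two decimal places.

8.70 percentage points

First mineral: 59.790 g Mg in 420.154 g formula = 14.23 wt% Mg.
Second mineral: 13.611 g Mg in 246.192 g formula = 5.53 wt% Mg.
14.23% − 5.53% gives a difference of 8.70 percentage points.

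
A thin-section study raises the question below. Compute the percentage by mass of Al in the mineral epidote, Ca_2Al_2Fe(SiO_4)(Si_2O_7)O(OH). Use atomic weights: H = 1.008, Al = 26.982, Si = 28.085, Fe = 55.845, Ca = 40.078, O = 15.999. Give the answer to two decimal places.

Molar mass of Ca_2Al_2Fe(SiO_4)(Si_2O_7)O(OH): 2*40.078 + 2*26.982 + 1*55.845 + 3*28.085 + 13*15.999 + 1*1.008 = 483.215 g/mol.
Mass of Al per formula unit: 2 × 26.982 = 53.964 g.
Weight fraction Al = 53.964 / 483.215 = 0.1117.

11.17 mass %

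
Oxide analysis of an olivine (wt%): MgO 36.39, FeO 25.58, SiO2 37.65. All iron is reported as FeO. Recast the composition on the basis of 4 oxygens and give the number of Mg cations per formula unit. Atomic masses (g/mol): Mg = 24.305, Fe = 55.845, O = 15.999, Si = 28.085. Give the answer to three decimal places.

MgO: 36.39/40.304 = 0.90289 mol → 0.90289 mol Mg, 0.90289 mol O.
FeO: 25.58/71.844 = 0.35605 mol → 0.35605 mol Fe, 0.35605 mol O.
SiO2: 37.65/60.083 = 0.62663 mol → 0.62663 mol Si, 1.25326 mol O.
Total oxygen = 2.51220 mol. Normalization factor = 4/2.51220 = 1.59223.
Mg per 4 O = 0.90289 × 1.59223 = 1.438.

1.438 Mg apfu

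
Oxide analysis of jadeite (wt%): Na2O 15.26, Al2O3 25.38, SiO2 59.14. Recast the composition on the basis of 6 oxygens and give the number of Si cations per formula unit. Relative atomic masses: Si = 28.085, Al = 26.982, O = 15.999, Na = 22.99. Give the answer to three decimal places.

Na2O (M=61.979): mol = 0.24621; Na = 0.49242, O = 0.24621.
Al2O3 (M=101.961): mol = 0.24892; Al = 0.49784, O = 0.74676.
SiO2 (M=60.083): mol = 0.98431; Si = 0.98431, O = 1.96862.
ΣO = 2.96159; factor = 6/ΣO = 2.02594.
Si apfu = 0.98431 × 2.02594 = 1.994.

1.994 Si apfu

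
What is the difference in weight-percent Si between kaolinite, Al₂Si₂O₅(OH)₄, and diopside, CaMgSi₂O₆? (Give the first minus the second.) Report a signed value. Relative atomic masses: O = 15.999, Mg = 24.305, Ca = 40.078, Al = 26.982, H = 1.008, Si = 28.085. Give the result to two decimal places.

First mineral: 56.170 g Si in 258.157 g formula = 21.76 wt% Si.
Second mineral: 56.170 g Si in 216.547 g formula = 25.94 wt% Si.
21.76% − 25.94% gives a difference of -4.18 percentage points.

-4.18 percentage points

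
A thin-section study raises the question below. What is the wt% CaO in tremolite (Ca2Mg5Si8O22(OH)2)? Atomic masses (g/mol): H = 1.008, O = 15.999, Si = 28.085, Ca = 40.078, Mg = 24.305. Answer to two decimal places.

Molar mass of Ca2Mg5Si8O22(OH)2 = 2×40.078 + 5×24.305 + 8×28.085 + 24×15.999 + 2×1.008 = 812.353 g/mol.
Each formula unit contains 2 Ca, equivalent to 2/1 = 2.0000 mol CaO.
M(CaO) = 1×40.078 + 1×15.999 = 56.077 g/mol.
Mass of CaO per formula unit = 2.0000 × 56.077 = 112.154 g.
CaO wt% = 112.154 / 812.353 × 100 = 13.81%.

13.81 wt%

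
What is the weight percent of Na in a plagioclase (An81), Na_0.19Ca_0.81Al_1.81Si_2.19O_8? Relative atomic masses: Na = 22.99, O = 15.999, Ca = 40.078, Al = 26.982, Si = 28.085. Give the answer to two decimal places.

1.59 mass %

Formula mass = 0.19*22.99 + 0.81*40.078 + 1.81*26.982 + 2.19*28.085 + 8*15.999 = 275.167 g/mol, of which 4.368 g is Na.
So Na makes up 4.368/275.167 = 0.0159 of the mass, i.e. 1.59%.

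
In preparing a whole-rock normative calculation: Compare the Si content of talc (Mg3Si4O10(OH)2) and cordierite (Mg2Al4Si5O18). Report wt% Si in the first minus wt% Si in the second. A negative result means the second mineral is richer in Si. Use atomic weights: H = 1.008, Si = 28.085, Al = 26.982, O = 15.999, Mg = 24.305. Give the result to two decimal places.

5.61 percentage points

Si in Mg3Si4O10(OH)2: molar mass 379.259 g/mol; 4×28.085 = 112.340 g → 29.62 wt%.
Si in Mg2Al4Si5O18: molar mass 584.945 g/mol; 5×28.085 = 140.425 g → 24.01 wt%.
Difference = 29.62 − 24.01 = 5.61 percentage points.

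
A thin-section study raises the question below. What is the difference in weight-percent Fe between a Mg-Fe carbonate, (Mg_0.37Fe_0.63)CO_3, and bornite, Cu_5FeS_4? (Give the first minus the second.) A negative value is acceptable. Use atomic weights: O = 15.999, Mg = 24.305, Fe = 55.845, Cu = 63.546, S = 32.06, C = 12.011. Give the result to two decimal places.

22.64 percentage points

First mineral: 35.182 g Fe in 104.183 g formula = 33.77 wt% Fe.
Second mineral: 55.845 g Fe in 501.815 g formula = 11.13 wt% Fe.
33.77% − 11.13% gives a difference of 22.64 percentage points.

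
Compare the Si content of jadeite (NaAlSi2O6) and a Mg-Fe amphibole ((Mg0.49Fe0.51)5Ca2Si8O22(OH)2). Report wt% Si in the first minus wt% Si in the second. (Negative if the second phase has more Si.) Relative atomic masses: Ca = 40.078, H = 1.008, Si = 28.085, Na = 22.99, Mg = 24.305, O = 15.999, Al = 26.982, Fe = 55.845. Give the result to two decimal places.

M(NaAlSi2O6) = 202.136 g/mol, so wt% Si = 56.170/202.136 × 100 = 27.79%.
M((Mg0.49Fe0.51)5Ca2Si8O22(OH)2) = 892.780 g/mol, so wt% Si = 224.680/892.780 × 100 = 25.17%.
27.79 − 25.17 = 2.62 pp.

2.62 percentage points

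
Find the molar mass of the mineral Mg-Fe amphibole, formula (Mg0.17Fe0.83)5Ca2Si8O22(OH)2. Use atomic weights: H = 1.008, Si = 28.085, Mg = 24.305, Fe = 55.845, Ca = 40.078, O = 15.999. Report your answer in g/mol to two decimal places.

943.24 g/mol

The formula mass is the sum 0.85(24.305) + 4.15(55.845) + 2(40.078) + 8(28.085) + 24(15.999) + 2(1.008).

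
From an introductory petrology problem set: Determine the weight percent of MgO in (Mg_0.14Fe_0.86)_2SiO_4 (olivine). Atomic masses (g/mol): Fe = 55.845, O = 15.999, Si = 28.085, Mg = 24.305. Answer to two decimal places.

5.79 wt%

Molar mass of (Mg_0.14Fe_0.86)_2SiO_4 = 0.28·24.305 + 1.72·55.845 + 1·28.085 + 4·15.999 = 194.940 g/mol.
Each formula unit contains 0.28 Mg, equivalent to 0.28/1 = 0.2800 mol MgO.
M(MgO) = 1×24.305 + 1×15.999 = 40.304 g/mol.
Mass of MgO per formula unit = 0.2800 × 40.304 = 11.285 g.
MgO wt% = 11.285 / 194.940 × 100 = 5.79%.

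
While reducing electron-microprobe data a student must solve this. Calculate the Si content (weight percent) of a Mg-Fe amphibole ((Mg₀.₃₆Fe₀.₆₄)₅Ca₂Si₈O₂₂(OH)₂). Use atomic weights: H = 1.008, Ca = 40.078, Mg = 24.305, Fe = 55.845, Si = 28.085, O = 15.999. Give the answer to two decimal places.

24.60 weight percent

M((Mg₀.₃₆Fe₀.₆₄)₅Ca₂Si₈O₂₂(OH)₂) = 913.281 g/mol.
Si contributes 8 × 28.085 = 224.680 g per mole.
224.680/913.281 = 0.2460 → 24.60%.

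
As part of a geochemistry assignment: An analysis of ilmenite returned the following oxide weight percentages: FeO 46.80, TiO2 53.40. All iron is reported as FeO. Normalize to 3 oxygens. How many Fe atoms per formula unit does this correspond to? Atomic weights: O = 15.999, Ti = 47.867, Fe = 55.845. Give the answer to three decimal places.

0.983 Fe apfu

FeO: 46.80/71.844 = 0.65141 mol → 0.65141 mol Fe, 0.65141 mol O.
TiO2: 53.40/79.865 = 0.66863 mol → 0.66863 mol Ti, 1.33726 mol O.
Total oxygen = 1.98867 mol. Normalization factor = 3/1.98867 = 1.50855.
Fe per 3 O = 0.65141 × 1.50855 = 0.983.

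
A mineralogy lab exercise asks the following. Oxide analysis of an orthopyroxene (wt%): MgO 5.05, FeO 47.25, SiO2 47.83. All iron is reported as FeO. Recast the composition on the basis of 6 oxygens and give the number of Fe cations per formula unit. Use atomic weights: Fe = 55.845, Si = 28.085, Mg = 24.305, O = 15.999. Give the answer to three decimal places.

MgO: 5.05/40.304 = 0.12530 mol → 0.12530 mol Mg, 0.12530 mol O.
FeO: 47.25/71.844 = 0.65767 mol → 0.65767 mol Fe, 0.65767 mol O.
SiO2: 47.83/60.083 = 0.79607 mol → 0.79607 mol Si, 1.59214 mol O.
Total oxygen = 2.37511 mol. Normalization factor = 6/2.37511 = 2.52620.
Fe per 6 O = 0.65767 × 2.52620 = 1.661.

1.661 Fe apfu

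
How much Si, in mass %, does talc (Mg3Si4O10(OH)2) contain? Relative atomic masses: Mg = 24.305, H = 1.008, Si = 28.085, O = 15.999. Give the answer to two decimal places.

Molar mass of Mg3Si4O10(OH)2: 3*24.305 + 4*28.085 + 12*15.999 + 2*1.008 = 379.259 g/mol.
Mass of Si per formula unit: 4 × 28.085 = 112.340 g.
Weight fraction Si = 112.340 / 379.259 = 0.2962.

29.62 mass %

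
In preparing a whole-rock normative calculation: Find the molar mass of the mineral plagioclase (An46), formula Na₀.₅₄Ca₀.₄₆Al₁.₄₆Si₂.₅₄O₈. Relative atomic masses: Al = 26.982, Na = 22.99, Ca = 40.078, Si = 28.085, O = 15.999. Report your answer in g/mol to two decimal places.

269.57 g/mol

The formula mass is the sum 0.54*22.99 + 0.46*40.078 + 1.46*26.982 + 2.54*28.085 + 8*15.999.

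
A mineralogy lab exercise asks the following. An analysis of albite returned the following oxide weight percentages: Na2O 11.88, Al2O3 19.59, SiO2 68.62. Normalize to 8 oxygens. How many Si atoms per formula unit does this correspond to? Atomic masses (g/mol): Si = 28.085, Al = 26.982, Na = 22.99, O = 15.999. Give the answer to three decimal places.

Na2O: 11.88/61.979 = 0.19168 mol → 0.38336 mol Na, 0.19168 mol O.
Al2O3: 19.59/101.961 = 0.19213 mol → 0.38426 mol Al, 0.57639 mol O.
SiO2: 68.62/60.083 = 1.14209 mol → 1.14209 mol Si, 2.28418 mol O.
Total oxygen = 3.05225 mol. Normalization factor = 8/3.05225 = 2.62102.
Si per 8 O = 1.14209 × 2.62102 = 2.993.

2.993 Si apfu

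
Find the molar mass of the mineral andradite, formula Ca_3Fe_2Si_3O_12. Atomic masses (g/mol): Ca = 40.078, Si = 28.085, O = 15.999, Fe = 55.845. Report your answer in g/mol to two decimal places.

508.17 g/mol

M = 3(40.078) + 2(55.845) + 3(28.085) + 12(15.999)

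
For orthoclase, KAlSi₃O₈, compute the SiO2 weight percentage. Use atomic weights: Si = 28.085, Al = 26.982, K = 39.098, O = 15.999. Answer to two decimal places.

64.76 wt%

Molar mass of KAlSi₃O₈ = 1·39.098 + 1·26.982 + 3·28.085 + 8·15.999 = 278.327 g/mol.
Each formula unit contains 3 Si, equivalent to 3/1 = 3.0000 mol SiO2.
M(SiO2) = 1×28.085 + 2×15.999 = 60.083 g/mol.
Mass of SiO2 per formula unit = 3.0000 × 60.083 = 180.249 g.
SiO2 wt% = 180.249 / 278.327 × 100 = 64.76%.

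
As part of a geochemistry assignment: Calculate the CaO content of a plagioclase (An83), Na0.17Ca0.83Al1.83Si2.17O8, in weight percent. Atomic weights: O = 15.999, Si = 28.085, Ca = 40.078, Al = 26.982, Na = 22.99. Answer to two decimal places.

M(Na0.17Ca0.83Al1.83Si2.17O8) = 275.487 g/mol; M(CaO) = 56.077 g/mol.
Moles CaO per formula unit = 0.83 Ca ÷ 1 = 0.8300.
CaO fraction = (0.8300 × 56.077) / 275.487 = 46.544/275.487 = 0.1690.

16.90 wt%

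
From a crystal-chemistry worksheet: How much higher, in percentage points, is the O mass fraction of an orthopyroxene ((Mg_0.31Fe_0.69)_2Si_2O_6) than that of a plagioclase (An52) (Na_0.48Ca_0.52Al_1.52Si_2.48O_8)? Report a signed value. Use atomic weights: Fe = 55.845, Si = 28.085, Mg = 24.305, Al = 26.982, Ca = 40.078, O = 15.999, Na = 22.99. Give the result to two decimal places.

O in (Mg_0.31Fe_0.69)_2Si_2O_6: molar mass 244.299 g/mol; 6×15.999 = 95.994 g → 39.29 wt%.
O in Na_0.48Ca_0.52Al_1.52Si_2.48O_8: molar mass 270.531 g/mol; 8×15.999 = 127.992 g → 47.31 wt%.
Difference = 39.29 − 47.31 = -8.02 percentage points.

-8.02 percentage points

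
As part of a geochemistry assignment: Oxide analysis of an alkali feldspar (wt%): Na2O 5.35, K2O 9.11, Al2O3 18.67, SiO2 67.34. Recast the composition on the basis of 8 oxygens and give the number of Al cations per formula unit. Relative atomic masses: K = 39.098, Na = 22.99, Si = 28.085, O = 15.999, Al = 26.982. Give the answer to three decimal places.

0.985 Al apfu

5.35 wt% Na2O ÷ 61.979 g/mol = 0.08632 mol, giving 0.17264 Na and 0.08632 O.
9.11 wt% K2O ÷ 94.195 g/mol = 0.09671 mol, giving 0.19342 K and 0.09671 O.
18.67 wt% Al2O3 ÷ 101.961 g/mol = 0.18311 mol, giving 0.36622 Al and 0.54933 O.
67.34 wt% SiO2 ÷ 60.083 g/mol = 1.12078 mol, giving 1.12078 Si and 2.24156 O.
Oxygen sums to 2.97392; scaling by 8/2.97392 = 2.69005 puts the formula on 8 O.
Al: 0.36622 × 2.69005 = 0.985 atoms per formula unit.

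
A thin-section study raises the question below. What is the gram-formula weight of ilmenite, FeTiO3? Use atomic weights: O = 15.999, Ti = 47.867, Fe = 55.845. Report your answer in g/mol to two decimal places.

Fe: 1 × 55.845 = 55.8450
Ti: 1 × 47.867 = 47.8670
O: 3 × 15.999 = 47.9970
Summing the contributions gives the formula mass.

151.71 g/mol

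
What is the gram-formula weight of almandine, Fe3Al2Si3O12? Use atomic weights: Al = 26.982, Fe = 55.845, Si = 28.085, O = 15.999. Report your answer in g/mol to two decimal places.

497.74 g/mol

M = 3*55.845 + 2*26.982 + 3*28.085 + 12*15.999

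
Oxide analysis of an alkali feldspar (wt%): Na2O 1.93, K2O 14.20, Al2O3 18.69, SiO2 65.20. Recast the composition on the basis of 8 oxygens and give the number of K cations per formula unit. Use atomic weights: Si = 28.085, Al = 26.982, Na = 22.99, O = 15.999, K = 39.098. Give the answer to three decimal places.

Na2O: 1.93/61.979 = 0.03114 mol → 0.06228 mol Na, 0.03114 mol O.
K2O: 14.20/94.195 = 0.15075 mol → 0.30150 mol K, 0.15075 mol O.
Al2O3: 18.69/101.961 = 0.18331 mol → 0.36662 mol Al, 0.54993 mol O.
SiO2: 65.20/60.083 = 1.08517 mol → 1.08517 mol Si, 2.17034 mol O.
Total oxygen = 2.90216 mol. Normalization factor = 8/2.90216 = 2.75657.
K per 8 O = 0.30150 × 2.75657 = 0.831.

0.831 K apfu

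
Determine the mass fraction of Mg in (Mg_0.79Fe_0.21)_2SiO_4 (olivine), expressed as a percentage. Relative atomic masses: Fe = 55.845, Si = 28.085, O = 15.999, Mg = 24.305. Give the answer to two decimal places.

Molar mass of (Mg_0.79Fe_0.21)_2SiO_4: 1.58*24.305 + 0.42*55.845 + 1*28.085 + 4*15.999 = 153.938 g/mol.
Mass of Mg per formula unit: 1.58 × 24.305 = 38.402 g.
Weight fraction Mg = 38.402 / 153.938 = 0.2495.

24.95 wt%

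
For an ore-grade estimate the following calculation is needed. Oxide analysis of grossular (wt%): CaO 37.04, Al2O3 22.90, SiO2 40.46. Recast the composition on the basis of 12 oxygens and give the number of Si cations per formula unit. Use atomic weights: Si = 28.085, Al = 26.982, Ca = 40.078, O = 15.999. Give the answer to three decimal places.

3.014 Si apfu

37.04 wt% CaO ÷ 56.077 g/mol = 0.66052 mol, giving 0.66052 Ca and 0.66052 O.
22.90 wt% Al2O3 ÷ 101.961 g/mol = 0.22460 mol, giving 0.44920 Al and 0.67380 O.
40.46 wt% SiO2 ÷ 60.083 g/mol = 0.67340 mol, giving 0.67340 Si and 1.34680 O.
Oxygen sums to 2.68112; scaling by 12/2.68112 = 4.47574 puts the formula on 12 O.
Si: 0.67340 × 4.47574 = 3.014 atoms per formula unit.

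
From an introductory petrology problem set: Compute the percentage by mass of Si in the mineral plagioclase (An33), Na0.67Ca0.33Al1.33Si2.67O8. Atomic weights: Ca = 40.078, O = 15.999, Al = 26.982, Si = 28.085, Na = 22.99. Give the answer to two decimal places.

28.03 mass %

Molar mass of Na0.67Ca0.33Al1.33Si2.67O8: 0.67×22.99 + 0.33×40.078 + 1.33×26.982 + 2.67×28.085 + 8×15.999 = 267.494 g/mol.
Mass of Si per formula unit: 2.67 × 28.085 = 74.987 g.
Weight fraction Si = 74.987 / 267.494 = 0.2803.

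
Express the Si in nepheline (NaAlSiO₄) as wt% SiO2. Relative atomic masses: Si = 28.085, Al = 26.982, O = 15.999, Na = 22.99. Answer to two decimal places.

M(NaAlSiO₄) = 142.053 g/mol; M(SiO2) = 60.083 g/mol.
Moles SiO2 per formula unit = 1 Si ÷ 1 = 1.0000.
SiO2 fraction = (1.0000 × 60.083) / 142.053 = 60.083/142.053 = 0.4230.

42.30 wt%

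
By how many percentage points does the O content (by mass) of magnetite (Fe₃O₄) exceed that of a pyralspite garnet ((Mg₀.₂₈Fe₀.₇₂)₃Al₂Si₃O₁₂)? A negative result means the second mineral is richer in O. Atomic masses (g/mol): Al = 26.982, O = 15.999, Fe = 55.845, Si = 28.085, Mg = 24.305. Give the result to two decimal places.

-13.10 percentage points

O in Fe₃O₄: molar mass 231.531 g/mol; 4×15.999 = 63.996 g → 27.64 wt%.
O in (Mg₀.₂₈Fe₀.₇₂)₃Al₂Si₃O₁₂: molar mass 471.248 g/mol; 12×15.999 = 191.988 g → 40.74 wt%.
Difference = 27.64 − 40.74 = -13.10 percentage points.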